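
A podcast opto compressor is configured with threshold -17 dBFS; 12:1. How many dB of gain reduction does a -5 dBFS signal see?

11 dB

Overshoot = -5 − (-17) = 12 dB.
After 12:1 compression the overshoot becomes 12/12 = 1 dB.
GR = overshoot in − overshoot out = 12 − 1 = 11 dB.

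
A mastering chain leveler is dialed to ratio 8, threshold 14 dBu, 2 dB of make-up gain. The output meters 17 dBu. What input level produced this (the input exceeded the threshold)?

22 dBu

Before make-up, the level was 17 − 2 = 15 dBu.
That's 1 dB above the 14 dBu threshold.
Undo the ratio: input overshoot = 1 × 8 = 8 dB, giving input = 22 dBu.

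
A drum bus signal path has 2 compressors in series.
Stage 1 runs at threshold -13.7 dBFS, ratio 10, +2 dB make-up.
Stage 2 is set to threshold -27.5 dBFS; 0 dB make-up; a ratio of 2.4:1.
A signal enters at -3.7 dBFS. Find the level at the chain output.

-20.5 dBFS

Stage 1: -3.7 dBFS is 10 dB over -13.7 dBFS; at 10:1 that becomes 1 dB over, giving -12.7 dBFS; +2 dB make-up → -10.7 dBFS.
Stage 2: overshoot 16.8 dB → 16.8/2.4 = 7 dB → -20.5 dBFS.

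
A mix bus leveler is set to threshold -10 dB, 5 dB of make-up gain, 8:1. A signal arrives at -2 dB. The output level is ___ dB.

-4 dB

-2 dB sits 8 dB over threshold.
The 8 dB excess becomes 1 dB after 8:1 reduction.
So the level is -10 + 1 = -9 dB; make-up adds 5 dB, giving -4 dB.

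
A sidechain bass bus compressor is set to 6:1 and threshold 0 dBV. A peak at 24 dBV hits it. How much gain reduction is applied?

24 dBV exceeds the threshold by 24 dB.
A 6:1 ratio leaves 4 dB of that excess.
GR = overshoot in − overshoot out = 24 − 4 = 20 dB.

20 dB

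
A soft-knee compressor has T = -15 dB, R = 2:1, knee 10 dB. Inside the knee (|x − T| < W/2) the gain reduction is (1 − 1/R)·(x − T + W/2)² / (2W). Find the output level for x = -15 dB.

x − T + W/2 = -15 − (-15) + 5 = 5.
GR = (1 − 1/2) × 5² / 20 = 0.5 × 25 / 20 = 0.625 dB.
Output = -15 − 0.625 = -15.625 dB.

-15.625 dB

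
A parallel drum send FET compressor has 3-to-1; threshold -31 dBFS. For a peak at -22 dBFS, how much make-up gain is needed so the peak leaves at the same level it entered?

The peak compresses to -31 + 9/3 = -28 dBFS.
To reach -22 dBFS requires -22 − (-28) = 6 dB of make-up.

6 dB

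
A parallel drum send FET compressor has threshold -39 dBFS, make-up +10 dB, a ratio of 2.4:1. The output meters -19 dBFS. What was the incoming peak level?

Remove make-up: -19 − 10 = -29 dBFS.
That's 10 dB above the -39 dBFS threshold.
Input overshoot = R × output overshoot = 24 dB → input = -39 + 24 = -15 dBFS.

-15 dBFS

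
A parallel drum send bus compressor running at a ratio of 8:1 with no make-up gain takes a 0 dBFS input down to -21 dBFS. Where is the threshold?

-24 dBFS

Let T be the threshold. Output overshoot = (input overshoot)/R, so -21 − T = (0 − T)/8.
8·(-21 − T) = 0 − T → 7·T = -168 − 0 = -168.
T = -168/7 = -24 dBFS.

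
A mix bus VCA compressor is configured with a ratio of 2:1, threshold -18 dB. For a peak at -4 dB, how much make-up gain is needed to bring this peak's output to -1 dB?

10 dB

Without make-up, output = threshold + overshoot/2 = -18 + 7 = -11 dB.
Gap to target: 10 dB.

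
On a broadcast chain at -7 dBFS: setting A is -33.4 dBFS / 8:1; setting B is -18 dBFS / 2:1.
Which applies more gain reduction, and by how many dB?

A: 26.4 dB over, compressed to 3.3 dB over, so 23.1 dB of GR.
B: 11 dB over, compressed to 5.5 dB over, so 5.5 dB of GR.
A reduces 17.6 dB more.

A, by 17.6 dB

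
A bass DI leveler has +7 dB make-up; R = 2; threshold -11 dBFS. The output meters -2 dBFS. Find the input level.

Before make-up, the level was -2 − 7 = -9 dBFS.
Post-compression overshoot = -9 − (-11) = 2 dB.
Undo the ratio: input overshoot = 2 × 2 = 4 dB, giving input = -7 dBFS.

-7 dBFS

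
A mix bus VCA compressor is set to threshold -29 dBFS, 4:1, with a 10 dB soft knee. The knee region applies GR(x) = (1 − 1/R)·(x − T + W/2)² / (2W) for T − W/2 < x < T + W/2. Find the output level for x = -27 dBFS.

x − T + W/2 = -27 − (-29) + 5 = 7.
GR = (1 − 1/4) × 7² / 20 = 0.75 × 49 / 20 = 1.8375 dB.
Output = -27 − 1.8375 = -28.8375 dBFS.

-28.8375 dBFS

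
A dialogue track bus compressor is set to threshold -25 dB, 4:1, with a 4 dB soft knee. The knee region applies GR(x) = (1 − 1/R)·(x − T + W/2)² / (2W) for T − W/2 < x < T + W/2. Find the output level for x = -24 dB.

x − T + W/2 = -24 − (-25) + 2 = 3.
GR = (1 − 1/4) × 3² / 8 = 0.75 × 9 / 8 = 0.84375 dB.
Output = -24 − 0.84375 = -24.84375 dB.

-24.84375 dB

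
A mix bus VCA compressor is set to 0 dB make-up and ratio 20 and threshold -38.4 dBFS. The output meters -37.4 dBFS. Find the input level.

Post-compression overshoot = -37.4 − (-38.4) = 1 dB.
Before 20:1 compression the overshoot was 1 × 20 = 20 dB, so input = -38.4 + 20 = -18.4 dBFS.

-18.4 dBFS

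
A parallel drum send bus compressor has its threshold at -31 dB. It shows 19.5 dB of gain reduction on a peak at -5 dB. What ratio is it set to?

4:1

Input overshoot = -5 − (-31) = 26 dB.
Output overshoot = 26 − 19.5 = 6.5 dB.
Ratio = input overshoot / output overshoot = 26 / 6.5 = 4.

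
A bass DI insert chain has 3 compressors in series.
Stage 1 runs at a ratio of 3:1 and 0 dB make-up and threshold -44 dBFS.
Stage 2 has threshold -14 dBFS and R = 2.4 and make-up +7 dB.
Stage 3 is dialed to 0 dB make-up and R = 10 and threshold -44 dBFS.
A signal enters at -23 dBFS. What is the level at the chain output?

Stage 1: overshoot 21 dB → 21/3 = 7 dB → -37 dBFS.
Stage 2: -37 dBFS ≤ -14 dBFS, so stage 2 doesn't engage; make-up brings it to -30 dBFS.
Stage 3: overshoot 14 dB → 14/10 = 1.4 dB → -42.6 dBFS.

-42.6 dBFS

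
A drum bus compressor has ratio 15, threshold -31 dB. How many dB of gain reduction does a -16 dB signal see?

-16 dB exceeds the threshold by 15 dB.
A 15:1 ratio leaves 1 dB of that excess.
GR = overshoot in − overshoot out = 15 − 1 = 14 dB.

14 dB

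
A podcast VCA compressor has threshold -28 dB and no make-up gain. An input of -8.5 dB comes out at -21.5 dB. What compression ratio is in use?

3:1

Input overshoot = -8.5 − (-28) = 19.5 dB; output overshoot = -21.5 − (-28) = 6.5 dB.
Ratio = 19.5 / 6.5 = 3.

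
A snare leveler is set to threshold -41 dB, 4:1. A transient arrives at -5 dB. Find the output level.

-32 dB

The input is 36 dB above the -41 dB threshold.
At 4:1 the overshoot is divided by 4, leaving 9 dB above threshold.
That puts the output at -32 dB.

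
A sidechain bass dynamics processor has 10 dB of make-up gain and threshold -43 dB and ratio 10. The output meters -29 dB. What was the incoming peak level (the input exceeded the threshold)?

Stripping the +10 dB make-up gives -39 dB at the gain stage.
The compressed level sits -39 − (-43) = 4 dB over threshold.
Input overshoot = R × output overshoot = 40 dB → input = -43 + 40 = -3 dB.

-3 dB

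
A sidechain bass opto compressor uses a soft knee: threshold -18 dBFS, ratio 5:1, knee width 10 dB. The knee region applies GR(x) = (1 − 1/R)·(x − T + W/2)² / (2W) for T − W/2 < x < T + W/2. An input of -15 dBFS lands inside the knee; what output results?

x − T + W/2 = -15 − (-18) + 5 = 8.
GR = (1 − 1/5) × 8² / 20 = 0.8 × 64 / 20 = 2.56 dB.
Output = -15 − 2.56 = -17.56 dBFS.

-17.56 dBFS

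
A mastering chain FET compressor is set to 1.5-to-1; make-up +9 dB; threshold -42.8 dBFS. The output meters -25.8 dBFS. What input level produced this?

Remove make-up: -25.8 − 9 = -34.8 dBFS.
That's 8 dB above the -42.8 dBFS threshold.
Undo the ratio: input overshoot = 8 × 1.5 = 12 dB, giving input = -30.8 dBFS.

-30.8 dBFS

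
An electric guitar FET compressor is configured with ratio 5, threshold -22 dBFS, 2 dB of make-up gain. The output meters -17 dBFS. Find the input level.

Before make-up, the level was -17 − 2 = -19 dBFS.
That's 3 dB above the -22 dBFS threshold.
Input overshoot = R × output overshoot = 15 dB → input = -22 + 15 = -7 dBFS.

-7 dBFS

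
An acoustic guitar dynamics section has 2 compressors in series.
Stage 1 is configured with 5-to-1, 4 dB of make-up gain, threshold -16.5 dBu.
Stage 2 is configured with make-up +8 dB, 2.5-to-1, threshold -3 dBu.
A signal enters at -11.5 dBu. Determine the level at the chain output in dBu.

Stage 1: 5 dB above -16.5 dBu, reduced 5:1 to 1 dB above → -15.5 dBu; +4 dB make-up → -11.5 dBu.
Stage 2: -11.5 dBu is at or below the -3 dBu threshold — no compression; make-up brings it to -3.5 dBu.

-3.5 dBu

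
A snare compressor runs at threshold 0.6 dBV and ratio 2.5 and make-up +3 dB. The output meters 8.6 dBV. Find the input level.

13.1 dBV

Stripping the +3 dB make-up gives 5.6 dBV at the gain stage.
The compressed level sits 5.6 − 0.6 = 5 dB over threshold.
Undo the ratio: input overshoot = 5 × 2.5 = 12.5 dB, giving input = 13.1 dBV.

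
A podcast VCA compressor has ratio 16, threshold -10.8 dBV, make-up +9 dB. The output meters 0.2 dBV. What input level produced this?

Stripping the +9 dB make-up gives -8.8 dBV at the gain stage.
Post-compression overshoot = -8.8 − (-10.8) = 2 dB.
Input overshoot = R × output overshoot = 32 dB → input = -10.8 + 32 = 21.2 dBV.

21.2 dBV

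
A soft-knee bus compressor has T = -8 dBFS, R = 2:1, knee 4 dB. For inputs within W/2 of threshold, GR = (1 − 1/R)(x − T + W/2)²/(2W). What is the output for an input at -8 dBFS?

x − T + W/2 = -8 − (-8) + 2 = 2.
GR = (1 − 1/2) × 2² / 8 = 0.5 × 4 / 8 = 0.25 dB.
Output = -8 − 0.25 = -8.25 dBFS.

-8.25 dBFS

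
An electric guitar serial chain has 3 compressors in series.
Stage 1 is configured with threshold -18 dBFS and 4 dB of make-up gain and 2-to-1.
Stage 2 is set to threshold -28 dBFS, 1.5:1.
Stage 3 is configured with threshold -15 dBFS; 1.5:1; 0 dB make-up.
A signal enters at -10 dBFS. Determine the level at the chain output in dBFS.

-16 dBFS

Stage 1: -10 dBFS is 8 dB over -18 dBFS; at 2:1 that becomes 4 dB over, giving -14 dBFS; +4 dB make-up → -10 dBFS.
Stage 2: -10 dBFS is 18 dB over -28 dBFS; at 1.5:1 that becomes 12 dB over, giving -16 dBFS.
Stage 3: below threshold (-16 ≤ -15); passes unchanged; output -16 dBFS.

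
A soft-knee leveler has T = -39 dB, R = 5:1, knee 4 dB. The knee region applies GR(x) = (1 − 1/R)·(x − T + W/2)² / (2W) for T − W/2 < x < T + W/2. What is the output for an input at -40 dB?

-40.1 dB

x − T + W/2 = -40 − (-39) + 2 = 1.
GR = (1 − 1/5) × 1² / 8 = 0.8 × 1 / 8 = 0.1 dB.
Output = -40 − 0.1 = -40.1 dB.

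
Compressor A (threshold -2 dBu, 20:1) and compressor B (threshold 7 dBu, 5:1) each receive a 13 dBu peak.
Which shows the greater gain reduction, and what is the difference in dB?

A, by 9.45 dB

A: GR = 15 − 15/20 = 14.25 dB.
B: GR = 6 − 6/5 = 4.8 dB.
A applies 9.45 dB more gain reduction.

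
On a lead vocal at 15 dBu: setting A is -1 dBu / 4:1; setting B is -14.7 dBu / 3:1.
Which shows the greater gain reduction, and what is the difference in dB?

B, by 7.8 dB

A: GR = 16 − 16/4 = 12 dB.
B: GR = 29.7 − 29.7/3 = 19.8 dB.
Difference: 7.8 dB in favour of B.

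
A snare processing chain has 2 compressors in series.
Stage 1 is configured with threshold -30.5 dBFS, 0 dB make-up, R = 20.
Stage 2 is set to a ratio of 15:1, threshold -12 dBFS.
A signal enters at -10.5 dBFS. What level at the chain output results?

-29.5 dBFS

Stage 1: overshoot 20 dB → 20/20 = 1 dB → -29.5 dBFS.
Stage 2: below threshold (-29.5 ≤ -12); passes unchanged; output -29.5 dBFS.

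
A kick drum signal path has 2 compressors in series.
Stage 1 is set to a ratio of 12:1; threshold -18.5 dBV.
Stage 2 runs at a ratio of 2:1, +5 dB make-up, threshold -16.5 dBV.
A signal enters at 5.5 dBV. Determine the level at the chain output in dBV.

-11.5 dBV

Stage 1: 5.5 dBV is 24 dB over -18.5 dBV; at 12:1 that becomes 2 dB over, giving -16.5 dBV.
Stage 2: -16.5 dBV ≤ -16.5 dBV, so stage 2 doesn't engage; make-up brings it to -11.5 dBV.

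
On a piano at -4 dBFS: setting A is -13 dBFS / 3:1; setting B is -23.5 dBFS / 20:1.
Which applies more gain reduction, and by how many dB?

B, by 12.525 dB

A: 9 dB over, compressed to 3 dB over, so 6 dB of GR.
B: 19.5 dB over, compressed to 0.975 dB over, so 18.525 dB of GR.
Difference: 12.525 dB in favour of B.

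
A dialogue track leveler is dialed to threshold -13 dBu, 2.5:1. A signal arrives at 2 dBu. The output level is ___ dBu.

2 dBu sits 15 dB over threshold.
The 15 dB excess becomes 6 dB after 2.5:1 reduction.
So the level is -13 + 6 = -7 dBu.

-7 dBu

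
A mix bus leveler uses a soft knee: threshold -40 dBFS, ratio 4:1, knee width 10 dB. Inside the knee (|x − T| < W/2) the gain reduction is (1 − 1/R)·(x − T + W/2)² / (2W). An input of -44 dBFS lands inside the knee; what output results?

x − T + W/2 = -44 − (-40) + 5 = 1.
GR = (1 − 1/4) × 1² / 20 = 0.75 × 1 / 20 = 0.0375 dB.
Output = -44 − 0.0375 = -44.0375 dBFS.

-44.0375 dBFS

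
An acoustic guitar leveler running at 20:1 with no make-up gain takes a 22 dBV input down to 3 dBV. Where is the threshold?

Gain reduction = 22 − 3 = 19 dB; output overshoot = GR / (R − 1) = 19 / 19 = 1 dB.
Threshold = output − output overshoot = 3 − 1 = 2 dBV.

2 dBV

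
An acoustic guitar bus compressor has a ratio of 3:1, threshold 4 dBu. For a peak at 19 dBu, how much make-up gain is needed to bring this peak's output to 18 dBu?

9 dB

The peak compresses to 4 + 15/3 = 9 dBu.
To reach 18 dBu requires 18 − 9 = 9 dB of make-up.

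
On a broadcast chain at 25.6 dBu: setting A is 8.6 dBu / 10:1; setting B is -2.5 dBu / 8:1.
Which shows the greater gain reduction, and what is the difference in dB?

A: GR = 17 − 17/10 = 15.3 dB.
B: GR = 28.1 − 28.1/8 = 24.5875 dB.
B applies 9.2875 dB more gain reduction.

B, by 9.2875 dB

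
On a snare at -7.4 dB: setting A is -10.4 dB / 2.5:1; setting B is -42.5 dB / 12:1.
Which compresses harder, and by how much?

B, by 30.375 dB

A: 3 dB over, compressed to 1.2 dB over, so 1.8 dB of GR.
B: 35.1 dB over, compressed to 2.925 dB over, so 32.175 dB of GR.
Difference: 30.375 dB in favour of B.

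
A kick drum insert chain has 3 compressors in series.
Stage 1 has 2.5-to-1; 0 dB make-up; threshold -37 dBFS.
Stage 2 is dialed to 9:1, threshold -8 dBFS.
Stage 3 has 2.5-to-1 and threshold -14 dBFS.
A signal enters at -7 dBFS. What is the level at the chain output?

-25 dBFS

Stage 1: 30 dB above -37 dBFS, reduced 2.5:1 to 12 dB above → -25 dBFS.
Stage 2: -25 dBFS ≤ -8 dBFS, so stage 2 doesn't engage; output -25 dBFS.
Stage 3: below threshold (-25 ≤ -14); passes unchanged; output -25 dBFS.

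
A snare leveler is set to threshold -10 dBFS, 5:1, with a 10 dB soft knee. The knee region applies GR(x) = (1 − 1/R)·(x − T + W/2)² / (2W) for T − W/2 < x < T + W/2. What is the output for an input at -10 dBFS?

x − T + W/2 = -10 − (-10) + 5 = 5.
GR = (1 − 1/5) × 5² / 20 = 0.8 × 25 / 20 = 1 dB.
Output = -10 − 1 = -11 dBFS.

-11 dBFS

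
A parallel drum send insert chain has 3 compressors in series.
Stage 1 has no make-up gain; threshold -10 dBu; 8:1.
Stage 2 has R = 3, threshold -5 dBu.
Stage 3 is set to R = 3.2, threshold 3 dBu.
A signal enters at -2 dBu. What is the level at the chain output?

Stage 1: overshoot 8 dB → 8/8 = 1 dB → -9 dBu.
Stage 2: -9 dBu is at or below the -5 dBu threshold — no compression; output -9 dBu.
Stage 3: below threshold (-9 ≤ 3); passes unchanged; output -9 dBu.

-9 dBu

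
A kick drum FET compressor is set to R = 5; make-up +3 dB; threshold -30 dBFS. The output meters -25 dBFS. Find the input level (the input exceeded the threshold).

Before make-up, the level was -25 − 3 = -28 dBFS.
Post-compression overshoot = -28 − (-30) = 2 dB.
Before 5:1 compression the overshoot was 2 × 5 = 10 dB, so input = -30 + 10 = -20 dBFS.

-20 dBFS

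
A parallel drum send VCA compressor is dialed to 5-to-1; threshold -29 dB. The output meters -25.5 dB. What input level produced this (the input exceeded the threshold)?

That's 3.5 dB above the -29 dB threshold.
Before 5:1 compression the overshoot was 3.5 × 5 = 17.5 dB, so input = -29 + 17.5 = -11.5 dB.

-11.5 dB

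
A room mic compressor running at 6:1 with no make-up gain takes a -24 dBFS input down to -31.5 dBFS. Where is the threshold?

-33 dBFS

Gain reduction = -24 − (-31.5) = 7.5 dB; output overshoot = GR / (R − 1) = 7.5 / 5 = 1.5 dB.
Threshold = output − output overshoot = -31.5 − 1.5 = -33 dBFS.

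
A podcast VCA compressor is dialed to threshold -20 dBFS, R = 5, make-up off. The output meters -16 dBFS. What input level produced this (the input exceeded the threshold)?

0 dBFS

That's 4 dB above the -20 dBFS threshold.
Before 5:1 compression the overshoot was 4 × 5 = 20 dB, so input = -20 + 20 = 0 dBFS.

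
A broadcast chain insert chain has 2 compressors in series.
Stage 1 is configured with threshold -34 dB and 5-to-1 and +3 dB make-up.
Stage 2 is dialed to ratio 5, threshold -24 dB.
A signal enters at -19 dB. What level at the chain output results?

Stage 1: overshoot 15 dB → 15/5 = 3 dB → -31 dB; +3 dB make-up → -28 dB.
Stage 2: -28 dB is at or below the -24 dB threshold — no compression; output -28 dB.

-28 dB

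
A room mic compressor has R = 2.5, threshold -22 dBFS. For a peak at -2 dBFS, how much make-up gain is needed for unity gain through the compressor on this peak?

12 dB

Overshoot 20 dB → 20/2.5 = 8 dB after compression, so the compressed level is -22 + 8 = -14 dBFS.
Make-up = target − compressed = -2 − (-14) = 12 dB.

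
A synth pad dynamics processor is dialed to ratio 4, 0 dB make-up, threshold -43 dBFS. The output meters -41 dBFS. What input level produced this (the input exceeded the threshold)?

-35 dBFS

That's 2 dB above the -43 dBFS threshold.
Undo the ratio: input overshoot = 2 × 4 = 8 dB, giving input = -35 dBFS.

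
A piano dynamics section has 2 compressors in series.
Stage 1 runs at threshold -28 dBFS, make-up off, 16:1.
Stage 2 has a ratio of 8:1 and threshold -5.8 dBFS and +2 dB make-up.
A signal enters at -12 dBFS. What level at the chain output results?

-25 dBFS

Stage 1: overshoot 16 dB → 16/16 = 1 dB → -27 dBFS.
Stage 2: -27 dBFS is at or below the -5.8 dBFS threshold — no compression; make-up brings it to -25 dBFS.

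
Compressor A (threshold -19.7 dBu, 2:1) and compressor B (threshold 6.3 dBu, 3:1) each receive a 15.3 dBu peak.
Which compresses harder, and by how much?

A, by 11.5 dB

A: GR = 35 − 35/2 = 17.5 dB.
B: GR = 9 − 9/3 = 6 dB.
Difference: 11.5 dB in favour of A.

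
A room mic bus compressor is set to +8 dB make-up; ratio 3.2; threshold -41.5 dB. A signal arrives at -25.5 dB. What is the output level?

-28.5 dB

-25.5 dB sits 16 dB over threshold.
At 3.2:1 the overshoot is divided by 3.2, leaving 5 dB above threshold.
So the level is -41.5 + 5 = -36.5 dB; make-up adds 8 dB, giving -28.5 dB.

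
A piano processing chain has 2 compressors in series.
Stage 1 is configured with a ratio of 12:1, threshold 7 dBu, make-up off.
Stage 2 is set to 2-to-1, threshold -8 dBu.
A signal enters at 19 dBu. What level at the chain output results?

0 dBu

Stage 1: 12 dB above 7 dBu, reduced 12:1 to 1 dB above → 8 dBu.
Stage 2: 8 dBu is 16 dB over -8 dBu; at 2:1 that becomes 8 dB over, giving 0 dBu.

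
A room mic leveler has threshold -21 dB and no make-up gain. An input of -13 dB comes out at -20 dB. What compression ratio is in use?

Input overshoot = -13 − (-21) = 8 dB; output overshoot = -20 − (-21) = 1 dB.
Ratio = 8 / 1 = 8.

8:1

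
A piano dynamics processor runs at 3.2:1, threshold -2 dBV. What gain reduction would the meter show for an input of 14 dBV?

11 dB

The signal is 16 dB above threshold.
A 3.2:1 ratio leaves 5 dB of that excess.
So the signal is attenuated by 16 − 5 = 11 dB.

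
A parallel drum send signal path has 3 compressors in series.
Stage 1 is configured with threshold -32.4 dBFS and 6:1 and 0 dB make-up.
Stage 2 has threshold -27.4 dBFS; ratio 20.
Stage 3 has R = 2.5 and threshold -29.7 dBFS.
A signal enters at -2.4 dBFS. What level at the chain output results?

-28.78 dBFS

Stage 1: -2.4 dBFS is 30 dB over -32.4 dBFS; at 6:1 that becomes 5 dB over, giving -27.4 dBFS.
Stage 2: -27.4 dBFS is at or below the -27.4 dBFS threshold — no compression; output -27.4 dBFS.
Stage 3: -27.4 dBFS is 2.3 dB over -29.7 dBFS; at 2.5:1 that becomes 0.92 dB over, giving -28.78 dBFS.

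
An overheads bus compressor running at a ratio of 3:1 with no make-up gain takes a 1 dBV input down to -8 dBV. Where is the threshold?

-12.5 dBV

Input is 13.5 dB above T (since output overshoot × R = input overshoot: (-8 − T)·3 = 1 − T gives T = -12.5 dBV).
Check: -12.5 + (1 − (-12.5))/3 = -12.5 + 4.5 = -8 dBV. ✓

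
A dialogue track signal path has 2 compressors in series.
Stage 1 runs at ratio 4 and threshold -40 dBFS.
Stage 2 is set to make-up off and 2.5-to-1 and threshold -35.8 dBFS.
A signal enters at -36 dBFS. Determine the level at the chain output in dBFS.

-39 dBFS

Stage 1: 4 dB above -40 dBFS, reduced 4:1 to 1 dB above → -39 dBFS.
Stage 2: -39 dBFS is at or below the -35.8 dBFS threshold — no compression; output -39 dBFS.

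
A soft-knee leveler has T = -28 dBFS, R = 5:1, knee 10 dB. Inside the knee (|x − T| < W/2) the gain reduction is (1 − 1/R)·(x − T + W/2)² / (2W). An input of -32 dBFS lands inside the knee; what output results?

x − T + W/2 = -32 − (-28) + 5 = 1.
GR = (1 − 1/5) × 1² / 20 = 0.8 × 1 / 20 = 0.04 dB.
Output = -32 − 0.04 = -32.04 dBFS.

-32.04 dBFS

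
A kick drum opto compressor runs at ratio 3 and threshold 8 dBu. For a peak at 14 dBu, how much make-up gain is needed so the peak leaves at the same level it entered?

4 dB

The peak compresses to 8 + 6/3 = 10 dBu.
To reach 14 dBu requires 14 − 10 = 4 dB of make-up.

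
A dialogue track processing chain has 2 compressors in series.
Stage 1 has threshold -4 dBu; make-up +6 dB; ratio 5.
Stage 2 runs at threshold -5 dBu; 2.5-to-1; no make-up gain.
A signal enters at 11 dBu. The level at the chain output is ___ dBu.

Stage 1: 15 dB above -4 dBu, reduced 5:1 to 3 dB above → -1 dBu; +6 dB make-up → 5 dBu.
Stage 2: 5 dBu is 10 dB over -5 dBu; at 2.5:1 that becomes 4 dB over, giving -1 dBu.

-1 dBu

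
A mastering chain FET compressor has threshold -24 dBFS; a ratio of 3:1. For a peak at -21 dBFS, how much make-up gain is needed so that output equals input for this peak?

2 dB

Without make-up, output = threshold + overshoot/3 = -24 + 1 = -23 dBFS.
Gap to target: 2 dB.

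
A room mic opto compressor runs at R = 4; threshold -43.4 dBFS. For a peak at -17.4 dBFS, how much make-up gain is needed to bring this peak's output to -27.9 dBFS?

9 dB

Overshoot 26 dB → 26/4 = 6.5 dB after compression, so the compressed level is -43.4 + 6.5 = -36.9 dBFS.
Make-up = target − compressed = -27.9 − (-36.9) = 9 dB.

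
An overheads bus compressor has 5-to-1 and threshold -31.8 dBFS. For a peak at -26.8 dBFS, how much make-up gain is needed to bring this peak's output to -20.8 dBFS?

Without make-up, output = threshold + overshoot/5 = -31.8 + 1 = -30.8 dBFS.
Gap to target: 10 dB.

10 dB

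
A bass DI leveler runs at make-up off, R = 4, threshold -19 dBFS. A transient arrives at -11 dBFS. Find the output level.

-17 dBFS

-11 dBFS sits 8 dB over threshold.
4:1 compression reduces that to 8/4 = 2 dB over.
That puts the output at -17 dBFS.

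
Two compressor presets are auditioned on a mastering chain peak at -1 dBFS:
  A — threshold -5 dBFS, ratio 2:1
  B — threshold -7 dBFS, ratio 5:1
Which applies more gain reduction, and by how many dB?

A: overshoot 4 dB → output overshoot 2 dB → GR 2 dB.
B: overshoot 6 dB → output overshoot 1.2 dB → GR 4.8 dB.
B reduces 2.8 dB more.

B, by 2.8 dB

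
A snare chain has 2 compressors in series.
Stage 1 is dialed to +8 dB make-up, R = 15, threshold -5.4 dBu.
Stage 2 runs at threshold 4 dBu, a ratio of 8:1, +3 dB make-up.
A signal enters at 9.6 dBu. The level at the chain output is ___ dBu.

6.6 dBu

Stage 1: overshoot 15 dB → 15/15 = 1 dB → -4.4 dBu; +8 dB make-up → 3.6 dBu.
Stage 2: 3.6 dBu is at or below the 4 dBu threshold — no compression; make-up brings it to 6.6 dBu.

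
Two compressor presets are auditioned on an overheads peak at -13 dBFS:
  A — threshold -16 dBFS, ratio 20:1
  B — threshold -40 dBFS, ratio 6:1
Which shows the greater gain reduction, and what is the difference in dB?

B, by 19.65 dB

A: GR = 3 − 3/20 = 2.85 dB.
B: GR = 27 − 27/6 = 22.5 dB.
Difference: 19.65 dB in favour of B.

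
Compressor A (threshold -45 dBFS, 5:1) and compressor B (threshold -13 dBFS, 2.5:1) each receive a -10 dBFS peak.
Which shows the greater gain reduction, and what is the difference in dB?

A: overshoot 35 dB → output overshoot 7 dB → GR 28 dB.
B: overshoot 3 dB → output overshoot 1.2 dB → GR 1.8 dB.
A reduces 26.2 dB more.

A, by 26.2 dB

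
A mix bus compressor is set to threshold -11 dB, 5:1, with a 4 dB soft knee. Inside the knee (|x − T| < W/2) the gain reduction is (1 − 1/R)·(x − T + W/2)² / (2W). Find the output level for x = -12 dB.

x − T + W/2 = -12 − (-11) + 2 = 1.
GR = (1 − 1/5) × 1² / 8 = 0.8 × 1 / 8 = 0.1 dB.
Output = -12 − 0.1 = -12.1 dB.

-12.1 dB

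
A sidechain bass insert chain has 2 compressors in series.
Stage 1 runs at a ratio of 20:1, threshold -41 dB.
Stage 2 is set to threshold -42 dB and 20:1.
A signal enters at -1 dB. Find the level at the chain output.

Stage 1: overshoot 40 dB → 40/20 = 2 dB → -39 dB.
Stage 2: overshoot 3 dB → 3/20 = 0.15 dB → -41.85 dB.

-41.85 dB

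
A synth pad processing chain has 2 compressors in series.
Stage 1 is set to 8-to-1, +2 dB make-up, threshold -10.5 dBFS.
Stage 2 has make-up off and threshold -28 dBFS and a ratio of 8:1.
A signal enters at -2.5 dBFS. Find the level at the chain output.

Stage 1: overshoot 8 dB → 8/8 = 1 dB → -9.5 dBFS; +2 dB make-up → -7.5 dBFS.
Stage 2: -7.5 dBFS is 20.5 dB over -28 dBFS; at 8:1 that becomes 2.5625 dB over, giving -25.4375 dBFS.

-25.4375 dBFS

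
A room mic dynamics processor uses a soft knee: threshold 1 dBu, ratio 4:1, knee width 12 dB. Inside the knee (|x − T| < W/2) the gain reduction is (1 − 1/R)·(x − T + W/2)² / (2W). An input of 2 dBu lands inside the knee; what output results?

0.46875 dBu

x − T + W/2 = 2 − 1 + 6 = 7.
GR = (1 − 1/4) × 7² / 24 = 0.75 × 49 / 24 = 1.53125 dB.
Output = 2 − 1.53125 = 0.46875 dBu.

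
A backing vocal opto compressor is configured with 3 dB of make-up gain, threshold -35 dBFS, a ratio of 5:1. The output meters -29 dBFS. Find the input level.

Stripping the +3 dB make-up gives -32 dBFS at the gain stage.
Post-compression overshoot = -32 − (-35) = 3 dB.
Before 5:1 compression the overshoot was 3 × 5 = 15 dB, so input = -35 + 15 = -20 dBFS.

-20 dBFS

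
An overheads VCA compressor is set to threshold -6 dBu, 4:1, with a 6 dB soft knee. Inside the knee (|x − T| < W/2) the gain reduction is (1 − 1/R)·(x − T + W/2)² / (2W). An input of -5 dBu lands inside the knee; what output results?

x − T + W/2 = -5 − (-6) + 3 = 4.
GR = (1 − 1/4) × 4² / 12 = 0.75 × 16 / 12 = 1 dB.
Output = -5 − 1 = -6 dBu.

-6 dBu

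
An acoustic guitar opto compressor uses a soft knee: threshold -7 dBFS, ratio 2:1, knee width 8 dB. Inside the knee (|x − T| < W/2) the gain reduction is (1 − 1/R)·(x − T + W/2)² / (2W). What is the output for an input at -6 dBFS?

-6.78125 dBFS

x − T + W/2 = -6 − (-7) + 4 = 5.
GR = (1 − 1/2) × 5² / 16 = 0.5 × 25 / 16 = 0.78125 dB.
Output = -6 − 0.78125 = -6.78125 dBFS.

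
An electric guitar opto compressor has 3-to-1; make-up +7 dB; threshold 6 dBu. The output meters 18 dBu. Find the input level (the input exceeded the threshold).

21 dBu

Remove make-up: 18 − 7 = 11 dBu.
Post-compression overshoot = 11 − 6 = 5 dB.
Before 3:1 compression the overshoot was 5 × 3 = 15 dB, so input = 6 + 15 = 21 dBu.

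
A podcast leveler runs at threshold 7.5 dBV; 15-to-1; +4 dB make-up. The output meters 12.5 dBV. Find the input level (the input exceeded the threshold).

Remove make-up: 12.5 − 4 = 8.5 dBV.
That's 1 dB above the 7.5 dBV threshold.
Undo the ratio: input overshoot = 1 × 15 = 15 dB, giving input = 22.5 dBV.

22.5 dBV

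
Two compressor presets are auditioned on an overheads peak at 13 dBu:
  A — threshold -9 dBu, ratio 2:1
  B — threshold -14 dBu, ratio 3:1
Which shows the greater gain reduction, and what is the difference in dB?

B, by 7 dB

A: overshoot 22 dB → output overshoot 11 dB → GR 11 dB.
B: overshoot 27 dB → output overshoot 9 dB → GR 18 dB.
B applies 7 dB more gain reduction.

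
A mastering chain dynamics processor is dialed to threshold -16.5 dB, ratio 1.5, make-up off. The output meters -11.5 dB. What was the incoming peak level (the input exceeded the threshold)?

-9 dB

The compressed level sits -11.5 − (-16.5) = 5 dB over threshold.
Input overshoot = R × output overshoot = 7.5 dB → input = -16.5 + 7.5 = -9 dB.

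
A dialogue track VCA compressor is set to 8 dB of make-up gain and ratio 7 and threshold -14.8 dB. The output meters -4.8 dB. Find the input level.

Before make-up, the level was -4.8 − 8 = -12.8 dB.
Post-compression overshoot = -12.8 − (-14.8) = 2 dB.
Before 7:1 compression the overshoot was 2 × 7 = 14 dB, so input = -14.8 + 14 = -0.8 dB.

-0.8 dB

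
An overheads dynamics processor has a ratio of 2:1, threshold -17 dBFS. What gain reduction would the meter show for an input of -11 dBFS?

The signal is 6 dB above threshold.
After 2:1 compression the overshoot becomes 6/2 = 3 dB.
GR = overshoot in − overshoot out = 6 − 3 = 3 dB.

3 dB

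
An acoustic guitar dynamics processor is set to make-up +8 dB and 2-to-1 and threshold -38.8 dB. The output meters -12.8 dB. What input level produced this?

Stripping the +8 dB make-up gives -20.8 dB at the gain stage.
That's 18 dB above the -38.8 dB threshold.
Undo the ratio: input overshoot = 18 × 2 = 36 dB, giving input = -2.8 dB.

-2.8 dB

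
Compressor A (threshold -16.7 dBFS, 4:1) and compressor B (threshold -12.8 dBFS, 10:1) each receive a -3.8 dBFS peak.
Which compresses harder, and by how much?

A, by 1.575 dB

A: GR = 12.9 − 12.9/4 = 9.675 dB.
B: GR = 9 − 9/10 = 8.1 dB.
A applies 1.575 dB more gain reduction.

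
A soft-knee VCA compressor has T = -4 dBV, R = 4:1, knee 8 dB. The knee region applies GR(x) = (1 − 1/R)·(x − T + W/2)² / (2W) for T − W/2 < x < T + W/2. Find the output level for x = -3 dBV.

x − T + W/2 = -3 − (-4) + 4 = 5.
GR = (1 − 1/4) × 5² / 16 = 0.75 × 25 / 16 = 1.171875 dB.
Output = -3 − 1.171875 = -4.171875 dBV.

-4.171875 dBV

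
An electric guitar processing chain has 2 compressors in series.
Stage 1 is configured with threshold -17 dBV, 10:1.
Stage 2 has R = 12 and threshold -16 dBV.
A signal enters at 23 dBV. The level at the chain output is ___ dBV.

Stage 1: 23 dBV is 40 dB over -17 dBV; at 10:1 that becomes 4 dB over, giving -13 dBV.
Stage 2: 3 dB above -16 dBV, reduced 12:1 to 0.25 dB above → -15.75 dBV.

-15.75 dBV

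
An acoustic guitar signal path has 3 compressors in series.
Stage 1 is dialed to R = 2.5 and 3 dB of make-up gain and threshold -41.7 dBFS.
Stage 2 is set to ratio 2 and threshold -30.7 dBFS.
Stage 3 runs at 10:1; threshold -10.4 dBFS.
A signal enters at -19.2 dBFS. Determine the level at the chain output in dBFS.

-30.2 dBFS

Stage 1: overshoot 22.5 dB → 22.5/2.5 = 9 dB → -32.7 dBFS; +3 dB make-up → -29.7 dBFS.
Stage 2: overshoot 1 dB → 1/2 = 0.5 dB → -30.2 dBFS.
Stage 3: -30.2 dBFS is at or below the -10.4 dBFS threshold — no compression; output -30.2 dBFS.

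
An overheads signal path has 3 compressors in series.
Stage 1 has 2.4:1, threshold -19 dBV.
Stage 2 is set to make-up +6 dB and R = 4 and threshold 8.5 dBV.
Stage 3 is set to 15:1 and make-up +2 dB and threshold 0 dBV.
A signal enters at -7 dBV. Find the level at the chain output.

-6 dBV

Stage 1: overshoot 12 dB → 12/2.4 = 5 dB → -14 dBV.
Stage 2: -14 dBV is at or below the 8.5 dBV threshold — no compression; make-up brings it to -8 dBV.
Stage 3: below threshold (-8 ≤ 0); passes unchanged; make-up brings it to -6 dBV.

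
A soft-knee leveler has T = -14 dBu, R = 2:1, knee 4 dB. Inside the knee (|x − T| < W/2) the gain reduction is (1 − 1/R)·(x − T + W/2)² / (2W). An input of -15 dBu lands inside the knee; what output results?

-15.0625 dBu

x − T + W/2 = -15 − (-14) + 2 = 1.
GR = (1 − 1/2) × 1² / 8 = 0.5 × 1 / 8 = 0.0625 dB.
Output = -15 − 0.0625 = -15.0625 dBu.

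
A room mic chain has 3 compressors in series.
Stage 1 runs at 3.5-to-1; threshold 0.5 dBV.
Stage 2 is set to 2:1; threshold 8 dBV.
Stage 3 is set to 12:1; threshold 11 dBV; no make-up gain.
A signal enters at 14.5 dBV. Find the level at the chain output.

Stage 1: 14 dB above 0.5 dBV, reduced 3.5:1 to 4 dB above → 4.5 dBV.
Stage 2: 4.5 dBV is at or below the 8 dBV threshold — no compression; output 4.5 dBV.
Stage 3: below threshold (4.5 ≤ 11); passes unchanged; output 4.5 dBV.

4.5 dBV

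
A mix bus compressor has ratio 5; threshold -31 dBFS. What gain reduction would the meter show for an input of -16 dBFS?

12 dB

-16 dBFS exceeds the threshold by 15 dB.
At 5:1, output sits 15/5 = 3 dB above threshold.
GR = overshoot in − overshoot out = 15 − 3 = 12 dB.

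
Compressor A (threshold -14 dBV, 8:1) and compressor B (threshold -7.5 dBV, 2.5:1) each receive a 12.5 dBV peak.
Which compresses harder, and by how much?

A: 26.5 dB over, compressed to 3.3125 dB over, so 23.1875 dB of GR.
B: 20 dB over, compressed to 8 dB over, so 12 dB of GR.
A applies 11.1875 dB more gain reduction.

A, by 11.1875 dB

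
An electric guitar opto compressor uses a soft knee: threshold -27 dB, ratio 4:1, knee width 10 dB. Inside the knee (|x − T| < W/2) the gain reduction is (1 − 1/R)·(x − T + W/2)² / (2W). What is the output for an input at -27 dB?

-27.9375 dB

x − T + W/2 = -27 − (-27) + 5 = 5.
GR = (1 − 1/4) × 5² / 20 = 0.75 × 25 / 20 = 0.9375 dB.
Output = -27 − 0.9375 = -27.9375 dB.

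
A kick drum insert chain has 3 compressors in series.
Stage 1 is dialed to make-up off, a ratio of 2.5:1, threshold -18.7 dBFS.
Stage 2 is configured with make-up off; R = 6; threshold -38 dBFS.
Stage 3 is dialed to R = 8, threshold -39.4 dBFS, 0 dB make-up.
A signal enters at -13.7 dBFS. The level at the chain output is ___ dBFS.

-38.78125 dBFS

Stage 1: overshoot 5 dB → 5/2.5 = 2 dB → -16.7 dBFS.
Stage 2: 21.3 dB above -38 dBFS, reduced 6:1 to 3.55 dB above → -34.45 dBFS.
Stage 3: overshoot 4.95 dB → 4.95/8 = 0.61875 dB → -38.78125 dBFS.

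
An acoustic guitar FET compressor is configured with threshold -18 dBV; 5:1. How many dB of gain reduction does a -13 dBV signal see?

4 dB

The signal is 5 dB above threshold.
At 5:1, output sits 5/5 = 1 dB above threshold.
GR = overshoot in − overshoot out = 5 − 1 = 4 dB.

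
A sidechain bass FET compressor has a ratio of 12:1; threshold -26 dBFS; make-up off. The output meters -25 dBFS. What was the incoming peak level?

-14 dBFS

That's 1 dB above the -26 dBFS threshold.
Before 12:1 compression the overshoot was 1 × 12 = 12 dB, so input = -26 + 12 = -14 dBFS.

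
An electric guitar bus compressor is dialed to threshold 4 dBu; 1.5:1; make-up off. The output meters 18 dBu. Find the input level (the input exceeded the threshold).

25 dBu

Post-compression overshoot = 18 − 4 = 14 dB.
Undo the ratio: input overshoot = 14 × 1.5 = 21 dB, giving input = 25 dBu.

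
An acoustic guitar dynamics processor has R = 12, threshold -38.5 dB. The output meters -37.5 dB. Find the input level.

-26.5 dB

The compressed level sits -37.5 − (-38.5) = 1 dB over threshold.
Input overshoot = R × output overshoot = 12 dB → input = -38.5 + 12 = -26.5 dB.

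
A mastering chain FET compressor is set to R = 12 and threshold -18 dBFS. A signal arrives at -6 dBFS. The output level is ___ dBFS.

The input is 12 dB above the -18 dBFS threshold.
The 12 dB excess becomes 1 dB after 12:1 reduction.
Output = -18 + 1 = -17 dBFS.

-17 dBFS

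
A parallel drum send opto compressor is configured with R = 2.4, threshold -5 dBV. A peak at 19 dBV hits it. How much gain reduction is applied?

The signal is 24 dB above threshold.
After 2.4:1 compression the overshoot becomes 24/2.4 = 10 dB.
So the signal is attenuated by 24 − 10 = 14 dB.

14 dB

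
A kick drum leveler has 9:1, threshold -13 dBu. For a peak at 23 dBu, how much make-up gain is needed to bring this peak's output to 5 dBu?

14 dB

Overshoot 36 dB → 36/9 = 4 dB after compression, so the compressed level is -13 + 4 = -9 dBu.
Make-up = target − compressed = 5 − (-9) = 14 dB.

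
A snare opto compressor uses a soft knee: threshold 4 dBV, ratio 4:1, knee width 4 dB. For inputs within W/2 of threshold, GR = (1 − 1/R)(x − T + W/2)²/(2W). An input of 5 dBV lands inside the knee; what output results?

x − T + W/2 = 5 − 4 + 2 = 3.
GR = (1 − 1/4) × 3² / 8 = 0.75 × 9 / 8 = 0.84375 dB.
Output = 5 − 0.84375 = 4.15625 dBV.

4.15625 dBV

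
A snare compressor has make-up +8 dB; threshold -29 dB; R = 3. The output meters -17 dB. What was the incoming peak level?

-17 dB

Remove make-up: -17 − 8 = -25 dB.
Post-compression overshoot = -25 − (-29) = 4 dB.
Undo the ratio: input overshoot = 4 × 3 = 12 dB, giving input = -17 dB.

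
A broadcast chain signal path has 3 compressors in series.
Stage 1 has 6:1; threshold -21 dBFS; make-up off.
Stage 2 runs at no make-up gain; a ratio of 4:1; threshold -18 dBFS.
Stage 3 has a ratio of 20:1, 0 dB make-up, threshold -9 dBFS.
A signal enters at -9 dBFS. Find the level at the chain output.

Stage 1: -9 dBFS is 12 dB over -21 dBFS; at 6:1 that becomes 2 dB over, giving -19 dBFS.
Stage 2: below threshold (-19 ≤ -18); passes unchanged; output -19 dBFS.
Stage 3: -19 dBFS ≤ -9 dBFS, so stage 3 doesn't engage; output -19 dBFS.

-19 dBFS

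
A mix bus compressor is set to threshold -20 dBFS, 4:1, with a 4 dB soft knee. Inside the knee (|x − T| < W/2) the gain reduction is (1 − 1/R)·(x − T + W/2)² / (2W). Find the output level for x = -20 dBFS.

-20.375 dBFS

x − T + W/2 = -20 − (-20) + 2 = 2.
GR = (1 − 1/4) × 2² / 8 = 0.75 × 4 / 8 = 0.375 dB.
Output = -20 − 0.375 = -20.375 dBFS.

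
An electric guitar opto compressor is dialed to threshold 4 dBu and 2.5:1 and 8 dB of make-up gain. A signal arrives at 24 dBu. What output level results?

20 dBu

Overshoot: 24 − 4 = 20 dB.
2.5:1 compression reduces that to 20/2.5 = 8 dB over.
That puts the output at 12 dBu; make-up adds 8 dB, giving 20 dBu.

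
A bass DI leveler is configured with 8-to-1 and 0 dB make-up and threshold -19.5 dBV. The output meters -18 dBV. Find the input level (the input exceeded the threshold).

The compressed level sits -18 − (-19.5) = 1.5 dB over threshold.
Undo the ratio: input overshoot = 1.5 × 8 = 12 dB, giving input = -7.5 dBV.

-7.5 dBV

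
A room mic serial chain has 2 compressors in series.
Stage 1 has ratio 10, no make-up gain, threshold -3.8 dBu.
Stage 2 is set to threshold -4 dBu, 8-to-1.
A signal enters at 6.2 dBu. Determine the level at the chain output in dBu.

Stage 1: 10 dB above -3.8 dBu, reduced 10:1 to 1 dB above → -2.8 dBu.
Stage 2: 1.2 dB above -4 dBu, reduced 8:1 to 0.15 dB above → -3.85 dBu.

-3.85 dBu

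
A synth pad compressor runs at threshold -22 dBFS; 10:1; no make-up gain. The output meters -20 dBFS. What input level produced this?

-2 dBFS

Post-compression overshoot = -20 − (-22) = 2 dB.
Input overshoot = R × output overshoot = 20 dB → input = -22 + 20 = -2 dBFS.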